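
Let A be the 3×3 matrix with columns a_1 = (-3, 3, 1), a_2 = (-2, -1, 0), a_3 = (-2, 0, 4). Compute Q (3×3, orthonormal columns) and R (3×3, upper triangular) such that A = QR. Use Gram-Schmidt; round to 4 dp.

Q = [[-0.6882, -0.7174, 0.1078], [0.6882, -0.6927, -0.2157], [0.2294, -0.0742, 0.9705]], R = [[4.3589, 0.6882, 2.2942], [0.0000, 2.1275, 1.1380], [0.0000, 0.0000, 3.6663]]

a_1 = (-3, 3, 1); ‖a_1‖ = 4.3589, so e_1 = (-0.6882, 0.6882, 0.2294).
e_1·a_2 = (-0.6882)·(-2) + 0.6882·(-1) + 0.2294·0 = 0.6882.
u_2 = a_2 − 0.6882·e_1 = (-1.5263, -1.4737, -0.1579).
‖u_2‖ = 2.1275, so e_2 = (-0.7174, -0.6927, -0.0742).
e_1·a_3 = (-0.6882)·(-2) + 0.6882·0 + 0.2294·4 = 2.2942; e_2·a_3 = (-0.7174)·(-2) + (-0.6927)·0 + (-0.0742)·4 = 1.1380.
u_3 = a_3 − 2.2942·e_1 − 1.1380·e_2 = (0.3953, -0.7907, 3.5581).
‖u_3‖ = 3.6663, so e_3 = (0.1078, -0.2157, 0.9705).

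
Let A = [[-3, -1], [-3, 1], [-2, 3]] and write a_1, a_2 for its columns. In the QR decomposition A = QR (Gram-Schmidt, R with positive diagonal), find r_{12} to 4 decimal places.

a_1 = (-3, -3, -2); ‖a_1‖ = 4.6904, so e_1 = (-0.6396, -0.6396, -0.4264).
r_{12} = e_1·a_2 = -1.2792.

r_{12} = -1.2792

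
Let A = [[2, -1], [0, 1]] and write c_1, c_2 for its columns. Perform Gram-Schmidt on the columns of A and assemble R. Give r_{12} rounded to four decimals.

c_1 = (2, 0); ‖c_1‖ = 2.0000, so e_1 = (1.0000, 0.0000).
r_{12} = e_1·c_2 = -1.0000.

r_{12} = -1.0000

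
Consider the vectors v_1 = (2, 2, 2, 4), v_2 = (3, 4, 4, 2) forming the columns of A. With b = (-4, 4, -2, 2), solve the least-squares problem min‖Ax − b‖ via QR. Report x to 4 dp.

q_1 = v_1/‖v_1‖ = (2, 2, 2, 4)/5.2915 = (0.3780, 0.3780, 0.3780, 0.7559).
r_{12} = q_1·v_2 = 5.6695.
u_2 = v_2 − 5.6695·q_1 = (0.8571, 1.8571, 1.8571, -2.2857).
‖u_2‖ = 3.5857, so q_2 = (0.2390, 0.5179, 0.5179, -0.6375).
Qᵀb = (0.7559, -1.1952).
Back-substitute: x_2 = -1.1952/3.5857 = -0.3333.
x_1 = (0.7559 − 5.6695·(-0.3333))/5.2915 = 0.5000.

x = (0.5000, -0.3333)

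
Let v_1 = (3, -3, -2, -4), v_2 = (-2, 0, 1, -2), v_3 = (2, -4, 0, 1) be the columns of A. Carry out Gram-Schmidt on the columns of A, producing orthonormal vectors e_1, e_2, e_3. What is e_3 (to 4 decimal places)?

e_3 = (-0.1275, -0.8412, 0.4079, 0.3314)

v_1 = (3, -3, -2, -4); ‖v_1‖ = 6.1644, so e_1 = (0.4867, -0.4867, -0.3244, -0.6489).
e_1·v_2 = 0.4867·(-2) + (-0.4867)·0 + (-0.3244)·1 + (-0.6489)·(-2) = 0.0000.
u_2 = v_2 + 0.0000·e_1 = (-2.0000, 0.0000, 1.0000, -2.0000).
‖u_2‖ = 3.0000, so e_2 = (-0.6667, 0.0000, 0.3333, -0.6667).
e_1·v_3 = 0.4867·2 + (-0.4867)·(-4) + (-0.3244)·0 + (-0.6489)·1 = 2.2711; e_2·v_3 = (-0.6667)·2 + 0.0000·(-4) + 0.3333·0 + (-0.6667)·1 = -2.0000.
u_3 = v_3 − 2.2711·e_1 + 2.0000·e_2 = (-0.4386, -2.8947, 1.4035, 1.1404).
‖u_3‖ = 3.4412, so e_3 = (-0.1275, -0.8412, 0.4079, 0.3314).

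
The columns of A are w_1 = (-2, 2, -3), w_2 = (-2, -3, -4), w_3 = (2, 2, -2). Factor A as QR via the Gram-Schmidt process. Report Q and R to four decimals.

w_1 = (-2, 2, -3); ‖w_1‖ = 4.1231, so e_1 = (-0.4851, 0.4851, -0.7276).
e_1·w_2 = (-0.4851)·(-2) + 0.4851·(-3) + (-0.7276)·(-4) = 2.4254.
u_2 = w_2 − 2.4254·e_1 = (-0.8235, -4.1765, -2.2353).
‖u_2‖ = 4.8081, so e_2 = (-0.1713, -0.8686, -0.4649).
e_1·w_3 = (-0.4851)·2 + 0.4851·2 + (-0.7276)·(-2) = 1.4552; e_2·w_3 = (-0.1713)·2 + (-0.8686)·2 + (-0.4649)·(-2) = -1.1500.
u_3 = w_3 − 1.4552·e_1 + 1.1500·e_2 = (2.5089, 0.2952, -1.4758).
‖u_3‖ = 2.9257, so e_3 = (0.8575, 0.1009, -0.5044).

Q = [[-0.4851, -0.1713, 0.8575], [0.4851, -0.8686, 0.1009], [-0.7276, -0.4649, -0.5044]], R = [[4.1231, 2.4254, 1.4552], [0.0000, 4.8081, -1.1500], [0.0000, 0.0000, 2.9257]]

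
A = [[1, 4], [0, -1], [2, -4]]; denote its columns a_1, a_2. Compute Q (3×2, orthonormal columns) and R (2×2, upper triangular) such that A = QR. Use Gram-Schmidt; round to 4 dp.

a_1 = (1, 0, 2); ‖a_1‖ = 2.2361, so e_1 = (0.4472, 0.0000, 0.8944).
e_1·a_2 = 0.4472·4 + 0.0000·(-1) + 0.8944·(-4) = -1.7889.
u_2 = a_2 + 1.7889·e_1 = (4.8000, -1.0000, -2.4000).
‖u_2‖ = 5.4589, so e_2 = (0.8793, -0.1832, -0.4396).

Q = [[0.4472, 0.8793], [0.0000, -0.1832], [0.8944, -0.4396]], R = [[2.2361, -1.7889], [0.0000, 5.4589]]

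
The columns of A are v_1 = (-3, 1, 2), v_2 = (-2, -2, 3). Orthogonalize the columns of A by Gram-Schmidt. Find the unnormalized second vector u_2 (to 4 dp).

u_2 = (0.1429, -2.7143, 1.5714)

v_1 = (-3, 1, 2); ‖v_1‖ = 3.7417, so e_1 = (-0.8018, 0.2673, 0.5345).
e_1·v_2 = (-0.8018)·(-2) + 0.2673·(-2) + 0.5345·3 = 2.6726.
u_2 = v_2 − 2.6726·e_1 = (0.1429, -2.7143, 1.5714).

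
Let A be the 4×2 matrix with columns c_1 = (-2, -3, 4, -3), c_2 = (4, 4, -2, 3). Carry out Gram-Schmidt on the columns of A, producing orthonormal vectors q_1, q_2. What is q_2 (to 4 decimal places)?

q_2 = (0.6852, 0.3602, 0.6325, 0.0264)

q_1 = c_1/‖c_1‖ = (-2, -3, 4, -3)/6.1644 = (-0.3244, -0.4867, 0.6489, -0.4867).
r_{12} = q_1·c_2 = -6.0022.
u_2 = c_2 + 6.0022·q_1 = (2.0526, 1.0789, 1.8947, 0.0789).
‖u_2‖ = 2.9956, so q_2 = (0.6852, 0.3602, 0.6325, 0.0264).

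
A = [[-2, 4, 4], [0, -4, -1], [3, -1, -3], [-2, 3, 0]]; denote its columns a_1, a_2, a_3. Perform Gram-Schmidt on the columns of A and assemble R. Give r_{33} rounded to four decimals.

r_{33} = 2.7495

a_1 = (-2, 0, 3, -2); ‖a_1‖ = 4.1231, so e_1 = (-0.4851, 0.0000, 0.7276, -0.4851).
e_1·a_2 = (-0.4851)·4 + 0.0000·(-4) + 0.7276·(-1) + (-0.4851)·3 = -4.1231.
u_2 = a_2 + 4.1231·e_1 = (2.0000, -4.0000, 2.0000, 1.0000).
‖u_2‖ = 5.0000, so e_2 = (0.4000, -0.8000, 0.4000, 0.2000).
e_1·a_3 = (-0.4851)·4 + 0.0000·(-1) + 0.7276·(-3) + (-0.4851)·0 = -4.1231; e_2·a_3 = 0.4000·4 + (-0.8000)·(-1) + 0.4000·(-3) + 0.2000·0 = 1.2000.
u_3 = a_3 + 4.1231·e_1 − 1.2000·e_2 = (1.5200, -0.0400, -0.4800, -2.2400).
r_{33} = ‖u_3‖ = 2.7495.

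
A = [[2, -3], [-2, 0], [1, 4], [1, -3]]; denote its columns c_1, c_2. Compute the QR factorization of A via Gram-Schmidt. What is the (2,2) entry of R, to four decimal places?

c_1 = (2, -2, 1, 1); ‖c_1‖ = 3.1623, so e_1 = (0.6325, -0.6325, 0.3162, 0.3162).
e_1·c_2 = 0.6325·(-3) + (-0.6325)·0 + 0.3162·4 + 0.3162·(-3) = -1.5811.
u_2 = c_2 + 1.5811·e_1 = (-2.0000, -1.0000, 4.5000, -2.5000).
r_{22} = ‖u_2‖ = 5.6125.

r_{22} = 5.6125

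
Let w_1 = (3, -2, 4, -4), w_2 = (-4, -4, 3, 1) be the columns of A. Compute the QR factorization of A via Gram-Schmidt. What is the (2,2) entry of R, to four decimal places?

r_{22} = 6.4533

w_1 = (3, -2, 4, -4); ‖w_1‖ = 6.7082, so q_1 = (0.4472, -0.2981, 0.5963, -0.5963).
q_1·w_2 = 0.4472·(-4) + (-0.2981)·(-4) + 0.5963·3 + (-0.5963)·1 = 0.5963.
u_2 = w_2 − 0.5963·q_1 = (-4.2667, -3.8222, 2.6444, 1.3556).
r_{22} = ‖u_2‖ = 6.4533.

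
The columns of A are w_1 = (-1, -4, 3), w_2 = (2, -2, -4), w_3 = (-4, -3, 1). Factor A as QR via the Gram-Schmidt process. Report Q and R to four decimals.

w_1 = (-1, -4, 3); ‖w_1‖ = 5.0990, so q_1 = (-0.1961, -0.7845, 0.5883).
q_1·w_2 = (-0.1961)·2 + (-0.7845)·(-2) + 0.5883·(-4) = -1.1767.
u_2 = w_2 + 1.1767·q_1 = (1.7692, -2.9231, -3.3077).
‖u_2‖ = 4.7556, so q_2 = (0.3720, -0.6147, -0.6955).
q_1·w_3 = (-0.1961)·(-4) + (-0.7845)·(-3) + 0.5883·1 = 3.7262; q_2·w_3 = 0.3720·(-4) + (-0.6147)·(-3) + (-0.6955)·1 = -0.3397.
u_3 = w_3 − 3.7262·q_1 + 0.3397·q_2 = (-3.1429, -0.2857, -1.4286).
‖u_3‖ = 3.4641, so q_3 = (-0.9073, -0.0825, -0.4124).

Q = [[-0.1961, 0.3720, -0.9073], [-0.7845, -0.6147, -0.0825], [0.5883, -0.6955, -0.4124]], R = [[5.0990, -1.1767, 3.7262], [0.0000, 4.7556, -0.3397], [0.0000, 0.0000, 3.4641]]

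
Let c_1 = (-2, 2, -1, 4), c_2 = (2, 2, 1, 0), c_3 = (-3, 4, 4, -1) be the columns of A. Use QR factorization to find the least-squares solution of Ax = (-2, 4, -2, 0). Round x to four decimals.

q_1 = c_1/‖c_1‖ = (-2, 2, -1, 4)/5.0000 = (-0.4000, 0.4000, -0.2000, 0.8000).
r_{12} = q_1·c_2 = -0.2000.
u_2 = c_2 + 0.2000·q_1 = (1.9200, 2.0800, 0.9600, 0.1600).
‖u_2‖ = 2.9933, so q_2 = (0.6414, 0.6949, 0.3207, 0.0535).
r_{13} = q_1·c_3 = 1.2000; r_{23} = q_2·c_3 = 2.0846.
u_3 = c_3 − 1.2000·q_1 − 2.0846·q_2 = (-3.8571, 2.0714, 3.5714, -2.0714).
‖u_3‖ = 6.0178, so q_3 = (-0.6410, 0.3442, 0.5935, -0.3442).
Qᵀb = (2.8000, 0.8552, 1.4718).
Back-substitute: x_3 = 1.4718/6.0178 = 0.2446.
x_2 = (0.8552 − 2.0846·0.2446)/2.9933 = 0.1154.
x_1 = (2.8000 + 0.2000·0.1154 − 1.2000·0.2446)/5.0000 = 0.5059.

x = (0.5059, 0.1154, 0.2446)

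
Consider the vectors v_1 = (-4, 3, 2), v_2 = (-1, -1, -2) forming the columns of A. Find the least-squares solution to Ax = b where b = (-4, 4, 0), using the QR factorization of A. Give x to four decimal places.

x = (1.0182, 0.5091)

q_1 = v_1/‖v_1‖ = (-4, 3, 2)/5.3852 = (-0.7428, 0.5571, 0.3714).
r_{12} = q_1·v_2 = -0.5571.
u_2 = v_2 + 0.5571·q_1 = (-1.4138, -0.6897, -1.7931).
‖u_2‖ = 2.3853, so q_2 = (-0.5927, -0.2891, -0.7517).
Qᵀb = (5.1995, 1.2143).
Back-substitute: x_2 = 1.2143/2.3853 = 0.5091.
x_1 = (5.1995 + 0.5571·0.5091)/5.3852 = 1.0182.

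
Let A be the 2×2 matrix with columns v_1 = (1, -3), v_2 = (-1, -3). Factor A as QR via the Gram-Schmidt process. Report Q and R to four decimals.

e_1 = v_1/‖v_1‖ = (1, -3)/3.1623 = (0.3162, -0.9487).
r_{12} = e_1·v_2 = 2.5298.
u_2 = v_2 − 2.5298·e_1 = (-1.8000, -0.6000).
‖u_2‖ = 1.8974, so e_2 = (-0.9487, -0.3162).

Q = [[0.3162, -0.9487], [-0.9487, -0.3162]], R = [[3.1623, 2.5298], [0.0000, 1.8974]]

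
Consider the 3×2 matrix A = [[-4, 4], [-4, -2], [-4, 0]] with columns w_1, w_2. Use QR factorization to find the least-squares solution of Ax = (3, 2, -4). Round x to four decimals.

w_1 = (-4, -4, -4); ‖w_1‖ = 6.9282, so e_1 = (-0.5774, -0.5774, -0.5774).
e_1·w_2 = (-0.5774)·4 + (-0.5774)·(-2) + (-0.5774)·0 = -1.1547.
u_2 = w_2 + 1.1547·e_1 = (3.3333, -2.6667, -0.6667).
‖u_2‖ = 4.3205, so e_2 = (0.7715, -0.6172, -0.1543).
Qᵀb = (-0.5774, 1.6973).
Back-substitute: x_2 = 1.6973/4.3205 = 0.3929.
x_1 = (-0.5774 + 1.1547·0.3929)/6.9282 = -0.0179.

x = (-0.0179, 0.3929)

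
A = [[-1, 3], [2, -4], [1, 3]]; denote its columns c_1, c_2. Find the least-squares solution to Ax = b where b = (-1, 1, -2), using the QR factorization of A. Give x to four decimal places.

x = (-0.5000, -0.5000)

q_1 = c_1/‖c_1‖ = (-1, 2, 1)/2.4495 = (-0.4082, 0.8165, 0.4082).
r_{12} = q_1·c_2 = -3.2660.
u_2 = c_2 + 3.2660·q_1 = (1.6667, -1.3333, 4.3333).
‖u_2‖ = 4.8305, so q_2 = (0.3450, -0.2760, 0.8971).
Qᵀb = (0.4082, -2.4152).
Back-substitute: x_2 = -2.4152/4.8305 = -0.5000.
x_1 = (0.4082 + 3.2660·(-0.5000))/2.4495 = -0.5000.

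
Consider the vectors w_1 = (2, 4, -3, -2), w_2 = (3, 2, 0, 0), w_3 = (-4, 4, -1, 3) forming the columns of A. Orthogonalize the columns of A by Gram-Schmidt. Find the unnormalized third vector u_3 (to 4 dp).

w_1 = (2, 4, -3, -2); ‖w_1‖ = 5.7446, so q_1 = (0.3482, 0.6963, -0.5222, -0.3482).
q_1·w_2 = 0.3482·3 + 0.6963·2 + (-0.5222)·0 + (-0.3482)·0 = 2.4371.
u_2 = w_2 − 2.4371·q_1 = (2.1515, 0.3030, 1.2727, 0.8485).
‖u_2‖ = 2.6572, so q_2 = (0.8097, 0.1140, 0.4790, 0.3193).
q_1·w_3 = 0.3482·(-4) + 0.6963·4 + (-0.5222)·(-1) + (-0.3482)·3 = 0.8704; q_2·w_3 = 0.8097·(-4) + 0.1140·4 + 0.4790·(-1) + 0.3193·3 = -2.3036.
u_3 = w_3 − 0.8704·q_1 + 2.3036·q_2 = (-2.4378, 3.6567, 0.5579, 4.0386).

u_3 = (-2.4378, 3.6567, 0.5579, 4.0386)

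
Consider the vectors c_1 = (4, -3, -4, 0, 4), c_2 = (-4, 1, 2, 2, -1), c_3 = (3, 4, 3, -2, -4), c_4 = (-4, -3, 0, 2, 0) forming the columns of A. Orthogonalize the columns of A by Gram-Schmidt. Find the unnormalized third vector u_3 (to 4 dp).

q_1 = c_1/‖c_1‖ = (4, -3, -4, 0, 4)/7.5498 = (0.5298, -0.3974, -0.5298, 0.0000, 0.5298).
r_{12} = q_1·c_2 = -4.1061.
u_2 = c_2 + 4.1061·q_1 = (-1.8246, -0.6316, -0.1754, 2.0000, 1.1754).
‖u_2‖ = 3.0233, so q_2 = (-0.6035, -0.2089, -0.0580, 0.6615, 0.3888).
r_{13} = q_1·c_3 = -3.7087; r_{23} = q_2·c_3 = -5.6984.
u_3 = c_3 + 3.7087·q_1 + 5.6984·q_2 = (1.5259, 1.3359, 0.7044, 1.7697, 0.1804).

u_3 = (1.5259, 1.3359, 0.7044, 1.7697, 0.1804)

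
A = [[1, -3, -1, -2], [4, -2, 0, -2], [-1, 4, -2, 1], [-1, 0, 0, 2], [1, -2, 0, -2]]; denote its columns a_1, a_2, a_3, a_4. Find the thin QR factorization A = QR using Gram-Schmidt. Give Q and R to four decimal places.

Q = [[0.2236, -0.4992, -0.7634, 0.0499], [0.8944, 0.3251, 0.0565, 0.3006], [-0.2236, 0.7314, -0.6210, -0.0249], [-0.2236, -0.1974, -0.0699, 0.8519], [0.2236, -0.2670, -0.1532, -0.4252]], R = [[4.4721, -3.8013, 0.2236, -3.3541], [0.0000, 4.3070, -0.9636, 1.2190], [0.0000, 0.0000, 2.0054, 0.9597], [0.0000, 0.0000, 0.0000, 1.8284]]

a_1 = (1, 4, -1, -1, 1); ‖a_1‖ = 4.4721, so q_1 = (0.2236, 0.8944, -0.2236, -0.2236, 0.2236).
q_1·a_2 = 0.2236·(-3) + 0.8944·(-2) + (-0.2236)·4 + (-0.2236)·0 + 0.2236·(-2) = -3.8013.
u_2 = a_2 + 3.8013·q_1 = (-2.1500, 1.4000, 3.1500, -0.8500, -1.1500).
‖u_2‖ = 4.3070, so q_2 = (-0.4992, 0.3251, 0.7314, -0.1974, -0.2670).
q_1·a_3 = 0.2236·(-1) + 0.8944·0 + (-0.2236)·(-2) + (-0.2236)·0 + 0.2236·0 = 0.2236; q_2·a_3 = (-0.4992)·(-1) + 0.3251·0 + 0.7314·(-2) + (-0.1974)·0 + (-0.2670)·0 = -0.9636.
u_3 = a_3 − 0.2236·q_1 + 0.9636·q_2 = (-1.5310, 0.1132, -1.2453, -0.1402, -0.3073).
‖u_3‖ = 2.0054, so q_3 = (-0.7634, 0.0565, -0.6210, -0.0699, -0.1532).
q_1·a_4 = 0.2236·(-2) + 0.8944·(-2) + (-0.2236)·1 + (-0.2236)·2 + 0.2236·(-2) = -3.3541; q_2·a_4 = (-0.4992)·(-2) + 0.3251·(-2) + 0.7314·1 + (-0.1974)·2 + (-0.2670)·(-2) = 1.2190; q_3·a_4 = (-0.7634)·(-2) + 0.0565·(-2) + (-0.6210)·1 + (-0.0699)·2 + (-0.1532)·(-2) = 0.9597.
u_4 = a_4 + 3.3541·q_1 − 1.2190·q_2 − 0.9597·q_3 = (0.0912, 0.5496, -0.0456, 1.5576, -0.7775).
‖u_4‖ = 1.8284, so q_4 = (0.0499, 0.3006, -0.0249, 0.8519, -0.4252).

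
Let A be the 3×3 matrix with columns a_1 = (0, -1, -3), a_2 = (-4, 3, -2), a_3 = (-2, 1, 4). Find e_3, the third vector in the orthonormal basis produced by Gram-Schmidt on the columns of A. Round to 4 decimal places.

e_1 = a_1/‖a_1‖ = (0, -1, -3)/3.1623 = (0.0000, -0.3162, -0.9487).
r_{12} = e_1·a_2 = 0.9487.
u_2 = a_2 − 0.9487·e_1 = (-4.0000, 3.3000, -1.1000).
‖u_2‖ = 5.3009, so e_2 = (-0.7546, 0.6225, -0.2075).
r_{13} = e_1·a_3 = -4.1110; r_{23} = e_2·a_3 = 1.3017.
u_3 = a_3 + 4.1110·e_1 − 1.3017·e_2 = (-1.0178, -1.1103, 0.3701).
‖u_3‖ = 1.5510, so e_3 = (-0.6562, -0.7159, 0.2386).

e_3 = (-0.6562, -0.7159, 0.2386)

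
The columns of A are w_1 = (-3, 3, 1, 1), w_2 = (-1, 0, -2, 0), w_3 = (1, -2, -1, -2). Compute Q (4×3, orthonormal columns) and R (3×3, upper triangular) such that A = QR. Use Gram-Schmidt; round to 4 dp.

Q = [[-0.6708, -0.3820, -0.3476], [0.6708, -0.0674, -0.1003], [0.2236, -0.9214, 0.1738], [0.2236, -0.0225, -0.9159]], R = [[4.4721, 0.2236, -2.6833], [0.0000, 2.2249, 0.7191], [0.0000, 0.0000, 1.5109]]

q_1 = w_1/‖w_1‖ = (-3, 3, 1, 1)/4.4721 = (-0.6708, 0.6708, 0.2236, 0.2236).
r_{12} = q_1·w_2 = 0.2236.
u_2 = w_2 − 0.2236·q_1 = (-0.8500, -0.1500, -2.0500, -0.0500).
‖u_2‖ = 2.2249, so q_2 = (-0.3820, -0.0674, -0.9214, -0.0225).
r_{13} = q_1·w_3 = -2.6833; r_{23} = q_2·w_3 = 0.7191.
u_3 = w_3 + 2.6833·q_1 − 0.7191·q_2 = (-0.5253, -0.1515, 0.2626, -1.3838).
‖u_3‖ = 1.5109, so q_3 = (-0.3476, -0.1003, 0.1738, -0.9159).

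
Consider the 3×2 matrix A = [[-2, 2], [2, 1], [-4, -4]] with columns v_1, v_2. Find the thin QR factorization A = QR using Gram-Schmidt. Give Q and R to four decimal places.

Q = [[-0.4082, 0.8840], [0.4082, -0.0465], [-0.8165, -0.4652]], R = [[4.8990, 2.8577], [0.0000, 3.5824]]

q_1 = v_1/‖v_1‖ = (-2, 2, -4)/4.8990 = (-0.4082, 0.4082, -0.8165).
r_{12} = q_1·v_2 = 2.8577.
u_2 = v_2 − 2.8577·q_1 = (3.1667, -0.1667, -1.6667).
‖u_2‖ = 3.5824, so q_2 = (0.8840, -0.0465, -0.4652).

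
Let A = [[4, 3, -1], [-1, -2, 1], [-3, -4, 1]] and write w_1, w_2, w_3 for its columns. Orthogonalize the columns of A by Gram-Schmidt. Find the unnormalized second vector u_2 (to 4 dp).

u_2 = (-1.0000, -1.0000, -1.0000)

w_1 = (4, -1, -3); ‖w_1‖ = 5.0990, so q_1 = (0.7845, -0.1961, -0.5883).
q_1·w_2 = 0.7845·3 + (-0.1961)·(-2) + (-0.5883)·(-4) = 5.0990.
u_2 = w_2 − 5.0990·q_1 = (-1.0000, -1.0000, -1.0000).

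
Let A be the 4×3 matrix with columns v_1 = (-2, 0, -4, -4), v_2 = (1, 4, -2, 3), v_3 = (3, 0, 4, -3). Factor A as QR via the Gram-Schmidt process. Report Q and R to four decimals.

e_1 = v_1/‖v_1‖ = (-2, 0, -4, -4)/6.0000 = (-0.3333, 0.0000, -0.6667, -0.6667).
r_{12} = e_1·v_2 = -1.0000.
u_2 = v_2 + 1.0000·e_1 = (0.6667, 4.0000, -2.6667, 2.3333).
‖u_2‖ = 5.3852, so e_2 = (0.1238, 0.7428, -0.4952, 0.4333).
r_{13} = e_1·v_3 = -1.6667; r_{23} = e_2·v_3 = -2.9092.
u_3 = v_3 + 1.6667·e_1 + 2.9092·e_2 = (2.8046, 2.1609, 1.4483, -2.8506).
‖u_3‖ = 4.7706, so e_3 = (0.5879, 0.4530, 0.3036, -0.5975).

Q = [[-0.3333, 0.1238, 0.5879], [0.0000, 0.7428, 0.4530], [-0.6667, -0.4952, 0.3036], [-0.6667, 0.4333, -0.5975]], R = [[6.0000, -1.0000, -1.6667], [0.0000, 5.3852, -2.9092], [0.0000, 0.0000, 4.7706]]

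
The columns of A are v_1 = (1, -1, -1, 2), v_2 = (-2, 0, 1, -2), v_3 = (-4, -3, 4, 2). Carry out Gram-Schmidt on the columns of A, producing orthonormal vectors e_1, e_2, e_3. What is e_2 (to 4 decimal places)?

e_2 = (-0.7071, -0.7071, 0.0000, 0.0000)

e_1 = v_1/‖v_1‖ = (1, -1, -1, 2)/2.6458 = (0.3780, -0.3780, -0.3780, 0.7559).
r_{12} = e_1·v_2 = -2.6458.
u_2 = v_2 + 2.6458·e_1 = (-1.0000, -1.0000, 0.0000, 0.0000).
‖u_2‖ = 1.4142, so e_2 = (-0.7071, -0.7071, 0.0000, 0.0000).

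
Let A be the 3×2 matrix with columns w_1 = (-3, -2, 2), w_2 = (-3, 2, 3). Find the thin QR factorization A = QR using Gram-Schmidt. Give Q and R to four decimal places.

q_1 = w_1/‖w_1‖ = (-3, -2, 2)/4.1231 = (-0.7276, -0.4851, 0.4851).
r_{12} = q_1·w_2 = 2.6679.
u_2 = w_2 − 2.6679·q_1 = (-1.0588, 3.2941, 1.7059).
‖u_2‖ = 3.8578, so q_2 = (-0.2745, 0.8539, 0.4422).

Q = [[-0.7276, -0.2745], [-0.4851, 0.8539], [0.4851, 0.4422]], R = [[4.1231, 2.6679], [0.0000, 3.8578]]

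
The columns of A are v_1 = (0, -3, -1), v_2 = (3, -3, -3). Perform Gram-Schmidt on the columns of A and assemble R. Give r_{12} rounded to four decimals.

q_1 = v_1/‖v_1‖ = (0, -3, -1)/3.1623 = (0.0000, -0.9487, -0.3162).
r_{12} = q_1·v_2 = 3.7947.

r_{12} = 3.7947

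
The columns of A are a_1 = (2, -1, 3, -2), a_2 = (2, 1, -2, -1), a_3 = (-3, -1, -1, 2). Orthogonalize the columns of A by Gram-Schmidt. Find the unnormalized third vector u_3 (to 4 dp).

a_1 = (2, -1, 3, -2); ‖a_1‖ = 4.2426, so q_1 = (0.4714, -0.2357, 0.7071, -0.4714).
q_1·a_2 = 0.4714·2 + (-0.2357)·1 + 0.7071·(-2) + (-0.4714)·(-1) = -0.2357.
u_2 = a_2 + 0.2357·q_1 = (2.1111, 0.9444, -1.8333, -1.1111).
‖u_2‖ = 3.1535, so q_2 = (0.6695, 0.2995, -0.5814, -0.3523).
q_1·a_3 = 0.4714·(-3) + (-0.2357)·(-1) + 0.7071·(-1) + (-0.4714)·2 = -2.8284; q_2·a_3 = 0.6695·(-3) + 0.2995·(-1) + (-0.5814)·(-1) + (-0.3523)·2 = -2.4312.
u_3 = a_3 + 2.8284·q_1 + 2.4312·q_2 = (-0.0391, -0.9385, -0.4134, -0.1899).

u_3 = (-0.0391, -0.9385, -0.4134, -0.1899)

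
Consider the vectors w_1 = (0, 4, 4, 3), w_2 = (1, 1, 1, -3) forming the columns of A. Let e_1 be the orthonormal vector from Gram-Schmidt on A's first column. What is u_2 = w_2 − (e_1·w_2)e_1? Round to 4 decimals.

w_1 = (0, 4, 4, 3); ‖w_1‖ = 6.4031, so e_1 = (0.0000, 0.6247, 0.6247, 0.4685).
e_1·w_2 = 0.0000·1 + 0.6247·1 + 0.6247·1 + 0.4685·(-3) = -0.1562.
u_2 = w_2 + 0.1562·e_1 = (1.0000, 1.0976, 1.0976, -2.9268).

u_2 = (1.0000, 1.0976, 1.0976, -2.9268)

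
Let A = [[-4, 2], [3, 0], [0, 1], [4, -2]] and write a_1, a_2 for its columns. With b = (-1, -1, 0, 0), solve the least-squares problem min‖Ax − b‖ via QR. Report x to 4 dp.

a_1 = (-4, 3, 0, 4); ‖a_1‖ = 6.4031, so q_1 = (-0.6247, 0.4685, 0.0000, 0.6247).
q_1·a_2 = (-0.6247)·2 + 0.4685·0 + 0.0000·1 + 0.6247·(-2) = -2.4988.
u_2 = a_2 + 2.4988·q_1 = (0.4390, 1.1707, 1.0000, -0.4390).
‖u_2‖ = 1.6601, so q_2 = (0.2644, 0.7052, 0.6024, -0.2644).
Qᵀb = (0.1562, -0.9696).
Back-substitute: x_2 = -0.9696/1.6601 = -0.5841.
x_1 = (0.1562 + 2.4988·(-0.5841))/6.4031 = -0.2035.

x = (-0.2035, -0.5841)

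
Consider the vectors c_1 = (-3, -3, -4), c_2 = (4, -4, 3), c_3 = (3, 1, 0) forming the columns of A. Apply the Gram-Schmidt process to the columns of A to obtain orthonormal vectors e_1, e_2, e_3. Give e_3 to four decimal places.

e_3 = (0.7071, 0.1980, -0.6788)

c_1 = (-3, -3, -4); ‖c_1‖ = 5.8310, so e_1 = (-0.5145, -0.5145, -0.6860).
e_1·c_2 = (-0.5145)·4 + (-0.5145)·(-4) + (-0.6860)·3 = -2.0580.
u_2 = c_2 + 2.0580·e_1 = (2.9412, -5.0588, 1.5882).
‖u_2‖ = 6.0634, so e_2 = (0.4851, -0.8343, 0.2619).
e_1·c_3 = (-0.5145)·3 + (-0.5145)·1 + (-0.6860)·0 = -2.0580; e_2·c_3 = 0.4851·3 + (-0.8343)·1 + 0.2619·0 = 0.6209.
u_3 = c_3 + 2.0580·e_1 − 0.6209·e_2 = (1.6400, 0.4592, -1.5744).
‖u_3‖ = 2.3193, so e_3 = (0.7071, 0.1980, -0.6788).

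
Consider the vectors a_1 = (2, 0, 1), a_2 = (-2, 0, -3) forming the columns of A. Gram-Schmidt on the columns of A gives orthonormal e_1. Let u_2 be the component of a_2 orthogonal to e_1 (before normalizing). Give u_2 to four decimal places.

u_2 = (0.8000, 0.0000, -1.6000)

a_1 = (2, 0, 1); ‖a_1‖ = 2.2361, so e_1 = (0.8944, 0.0000, 0.4472).
e_1·a_2 = 0.8944·(-2) + 0.0000·0 + 0.4472·(-3) = -3.1305.
u_2 = a_2 + 3.1305·e_1 = (0.8000, 0.0000, -1.6000).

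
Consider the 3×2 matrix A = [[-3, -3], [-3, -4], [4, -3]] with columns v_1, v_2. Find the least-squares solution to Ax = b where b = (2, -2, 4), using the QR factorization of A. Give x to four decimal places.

x = (0.5898, -0.4502)

v_1 = (-3, -3, 4); ‖v_1‖ = 5.8310, so q_1 = (-0.5145, -0.5145, 0.6860).
q_1·v_2 = (-0.5145)·(-3) + (-0.5145)·(-4) + 0.6860·(-3) = 1.5435.
u_2 = v_2 − 1.5435·q_1 = (-2.2059, -3.2059, -4.0588).
‖u_2‖ = 5.6230, so q_2 = (-0.3923, -0.5701, -0.7218).
Qᵀb = (2.7440, -2.5316).
Back-substitute: x_2 = -2.5316/5.6230 = -0.4502.
x_1 = (2.7440 − 1.5435·(-0.4502))/5.8310 = 0.5898.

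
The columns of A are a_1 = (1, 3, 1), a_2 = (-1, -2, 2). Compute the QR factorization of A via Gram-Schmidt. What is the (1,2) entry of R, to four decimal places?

r_{12} = -1.5076

a_1 = (1, 3, 1); ‖a_1‖ = 3.3166, so q_1 = (0.3015, 0.9045, 0.3015).
r_{12} = q_1·a_2 = -1.5076.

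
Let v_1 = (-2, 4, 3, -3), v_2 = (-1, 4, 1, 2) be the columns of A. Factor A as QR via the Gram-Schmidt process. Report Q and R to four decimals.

v_1 = (-2, 4, 3, -3); ‖v_1‖ = 6.1644, so q_1 = (-0.3244, 0.6489, 0.4867, -0.4867).
q_1·v_2 = (-0.3244)·(-1) + 0.6489·4 + 0.4867·1 + (-0.4867)·2 = 2.4333.
u_2 = v_2 − 2.4333·q_1 = (-0.2105, 2.4211, -0.1842, 3.1842).
‖u_2‖ = 4.0099, so q_2 = (-0.0525, 0.6038, -0.0459, 0.7941).

Q = [[-0.3244, -0.0525], [0.6489, 0.6038], [0.4867, -0.0459], [-0.4867, 0.7941]], R = [[6.1644, 2.4333], [0.0000, 4.0099]]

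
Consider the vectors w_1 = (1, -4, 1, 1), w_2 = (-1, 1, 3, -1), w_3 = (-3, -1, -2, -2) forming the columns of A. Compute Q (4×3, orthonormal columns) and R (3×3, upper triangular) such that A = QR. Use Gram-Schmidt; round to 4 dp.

w_1 = (1, -4, 1, 1); ‖w_1‖ = 4.3589, so e_1 = (0.2294, -0.9177, 0.2294, 0.2294).
e_1·w_2 = 0.2294·(-1) + (-0.9177)·1 + 0.2294·3 + 0.2294·(-1) = -0.6882.
u_2 = w_2 + 0.6882·e_1 = (-0.8421, 0.3684, 3.1579, -0.8421).
‖u_2‖ = 3.3950, so e_2 = (-0.2480, 0.1085, 0.9301, -0.2480).
e_1·w_3 = 0.2294·(-3) + (-0.9177)·(-1) + 0.2294·(-2) + 0.2294·(-2) = -0.6882; e_2·w_3 = (-0.2480)·(-3) + 0.1085·(-1) + 0.9301·(-2) + (-0.2480)·(-2) = -0.7286.
u_3 = w_3 + 0.6882·e_1 + 0.7286·e_2 = (-3.0228, -1.5525, -1.1644, -2.0228).
‖u_3‖ = 4.1226, so e_3 = (-0.7332, -0.3766, -0.2824, -0.4907).

Q = [[0.2294, -0.2480, -0.7332], [-0.9177, 0.1085, -0.3766], [0.2294, 0.9301, -0.2824], [0.2294, -0.2480, -0.4907]], R = [[4.3589, -0.6882, -0.6882], [0.0000, 3.3950, -0.7286], [0.0000, 0.0000, 4.1226]]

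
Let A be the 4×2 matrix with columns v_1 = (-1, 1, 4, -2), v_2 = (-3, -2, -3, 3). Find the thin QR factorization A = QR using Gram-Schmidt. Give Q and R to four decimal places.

v_1 = (-1, 1, 4, -2); ‖v_1‖ = 4.6904, so q_1 = (-0.2132, 0.2132, 0.8528, -0.4264).
q_1·v_2 = (-0.2132)·(-3) + 0.2132·(-2) + 0.8528·(-3) + (-0.4264)·3 = -3.6244.
u_2 = v_2 + 3.6244·q_1 = (-3.7727, -1.2273, 0.0909, 1.4545).
‖u_2‖ = 4.2265, so q_2 = (-0.8926, -0.2904, 0.0215, 0.3441).

Q = [[-0.2132, -0.8926], [0.2132, -0.2904], [0.8528, 0.0215], [-0.4264, 0.3441]], R = [[4.6904, -3.6244], [0.0000, 4.2265]]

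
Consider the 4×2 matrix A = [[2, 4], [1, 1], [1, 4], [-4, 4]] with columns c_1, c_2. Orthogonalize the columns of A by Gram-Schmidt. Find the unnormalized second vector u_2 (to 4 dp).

c_1 = (2, 1, 1, -4); ‖c_1‖ = 4.6904, so q_1 = (0.4264, 0.2132, 0.2132, -0.8528).
q_1·c_2 = 0.4264·4 + 0.2132·1 + 0.2132·4 + (-0.8528)·4 = -0.6396.
u_2 = c_2 + 0.6396·q_1 = (4.2727, 1.1364, 4.1364, 3.4545).

u_2 = (4.2727, 1.1364, 4.1364, 3.4545)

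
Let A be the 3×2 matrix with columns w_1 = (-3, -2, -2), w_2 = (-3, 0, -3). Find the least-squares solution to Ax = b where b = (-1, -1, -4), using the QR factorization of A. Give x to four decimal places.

q_1 = w_1/‖w_1‖ = (-3, -2, -2)/4.1231 = (-0.7276, -0.4851, -0.4851).
r_{12} = q_1·w_2 = 3.6380.
u_2 = w_2 − 3.6380·q_1 = (-0.3529, 1.7647, -1.2353).
‖u_2‖ = 2.1828, so q_2 = (-0.1617, 0.8085, -0.5659).
Qᵀb = (3.1530, 1.6169).
Back-substitute: x_2 = 1.6169/2.1828 = 0.7407.
x_1 = (3.1530 − 3.6380·0.7407)/4.1231 = 0.1111.

x = (0.1111, 0.7407)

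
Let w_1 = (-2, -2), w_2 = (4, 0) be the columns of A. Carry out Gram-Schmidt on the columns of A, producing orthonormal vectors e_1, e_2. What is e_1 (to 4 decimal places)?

e_1 = (-0.7071, -0.7071)

e_1 = w_1/‖w_1‖ = (-2, -2)/2.8284 = (-0.7071, -0.7071).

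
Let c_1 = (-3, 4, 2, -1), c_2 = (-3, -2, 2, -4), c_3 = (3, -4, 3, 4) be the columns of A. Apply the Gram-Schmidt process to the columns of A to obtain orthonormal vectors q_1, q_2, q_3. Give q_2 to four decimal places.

q_2 = (-0.3815, -0.5813, 0.2543, -0.6722)

q_1 = c_1/‖c_1‖ = (-3, 4, 2, -1)/5.4772 = (-0.5477, 0.7303, 0.3651, -0.1826).
r_{12} = q_1·c_2 = 1.6432.
u_2 = c_2 − 1.6432·q_1 = (-2.1000, -3.2000, 1.4000, -3.7000).
‖u_2‖ = 5.5045, so q_2 = (-0.3815, -0.5813, 0.2543, -0.6722).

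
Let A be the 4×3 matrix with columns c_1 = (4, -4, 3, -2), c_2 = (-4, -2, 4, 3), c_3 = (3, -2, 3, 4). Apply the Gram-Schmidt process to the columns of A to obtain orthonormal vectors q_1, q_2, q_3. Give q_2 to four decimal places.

c_1 = (4, -4, 3, -2); ‖c_1‖ = 6.7082, so q_1 = (0.5963, -0.5963, 0.4472, -0.2981).
q_1·c_2 = 0.5963·(-4) + (-0.5963)·(-2) + 0.4472·4 + (-0.2981)·3 = -0.2981.
u_2 = c_2 + 0.2981·q_1 = (-3.8222, -2.1778, 4.1333, 2.9111).
‖u_2‖ = 6.7016, so q_2 = (-0.5703, -0.3250, 0.6168, 0.4344).

q_2 = (-0.5703, -0.3250, 0.6168, 0.4344)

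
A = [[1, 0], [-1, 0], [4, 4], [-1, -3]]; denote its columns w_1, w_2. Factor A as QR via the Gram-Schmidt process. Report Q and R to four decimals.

Q = [[0.2294, -0.4082], [-0.2294, 0.4082], [0.9177, 0.0000], [-0.2294, -0.8165]], R = [[4.3589, 4.3589], [0.0000, 2.4495]]

q_1 = w_1/‖w_1‖ = (1, -1, 4, -1)/4.3589 = (0.2294, -0.2294, 0.9177, -0.2294).
r_{12} = q_1·w_2 = 4.3589.
u_2 = w_2 − 4.3589·q_1 = (-1.0000, 1.0000, 0.0000, -2.0000).
‖u_2‖ = 2.4495, so q_2 = (-0.4082, 0.4082, 0.0000, -0.8165).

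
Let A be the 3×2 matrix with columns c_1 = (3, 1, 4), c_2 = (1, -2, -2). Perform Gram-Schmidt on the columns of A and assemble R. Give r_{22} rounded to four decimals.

r_{22} = 2.6675

c_1 = (3, 1, 4); ‖c_1‖ = 5.0990, so q_1 = (0.5883, 0.1961, 0.7845).
q_1·c_2 = 0.5883·1 + 0.1961·(-2) + 0.7845·(-2) = -1.3728.
u_2 = c_2 + 1.3728·q_1 = (1.8077, -1.7308, -0.9231).
r_{22} = ‖u_2‖ = 2.6675.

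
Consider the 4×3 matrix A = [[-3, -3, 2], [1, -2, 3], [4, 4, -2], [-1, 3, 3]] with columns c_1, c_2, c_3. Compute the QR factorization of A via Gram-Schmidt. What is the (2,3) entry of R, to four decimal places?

q_1 = c_1/‖c_1‖ = (-3, 1, 4, -1)/5.1962 = (-0.5774, 0.1925, 0.7698, -0.1925).
r_{12} = q_1·c_2 = 3.8490.
u_2 = c_2 − 3.8490·q_1 = (-0.7778, -2.7407, 1.0370, 3.7407).
‖u_2‖ = 4.8151, so q_2 = (-0.1615, -0.5692, 0.2154, 0.7769).
r_{23} = q_2·c_3 = -0.1308.

r_{23} = -0.1308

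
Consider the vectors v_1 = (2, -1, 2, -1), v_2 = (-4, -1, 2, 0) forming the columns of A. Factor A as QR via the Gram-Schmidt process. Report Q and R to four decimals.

v_1 = (2, -1, 2, -1); ‖v_1‖ = 3.1623, so q_1 = (0.6325, -0.3162, 0.6325, -0.3162).
q_1·v_2 = 0.6325·(-4) + (-0.3162)·(-1) + 0.6325·2 + (-0.3162)·0 = -0.9487.
u_2 = v_2 + 0.9487·q_1 = (-3.4000, -1.3000, 2.6000, -0.3000).
‖u_2‖ = 4.4833, so q_2 = (-0.7584, -0.2900, 0.5799, -0.0669).

Q = [[0.6325, -0.7584], [-0.3162, -0.2900], [0.6325, 0.5799], [-0.3162, -0.0669]], R = [[3.1623, -0.9487], [0.0000, 4.4833]]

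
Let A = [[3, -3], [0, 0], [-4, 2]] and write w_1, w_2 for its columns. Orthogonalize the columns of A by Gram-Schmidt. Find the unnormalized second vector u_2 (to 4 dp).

u_2 = (-0.9600, 0.0000, -0.7200)

w_1 = (3, 0, -4); ‖w_1‖ = 5.0000, so e_1 = (0.6000, 0.0000, -0.8000).
e_1·w_2 = 0.6000·(-3) + 0.0000·0 + (-0.8000)·2 = -3.4000.
u_2 = w_2 + 3.4000·e_1 = (-0.9600, 0.0000, -0.7200).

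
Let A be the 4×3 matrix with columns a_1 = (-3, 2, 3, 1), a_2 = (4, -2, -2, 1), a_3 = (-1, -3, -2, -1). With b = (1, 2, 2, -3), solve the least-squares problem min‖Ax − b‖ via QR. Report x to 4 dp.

x = (-1.5604, -1.3671, -1.1179)

a_1 = (-3, 2, 3, 1); ‖a_1‖ = 4.7958, so q_1 = (-0.6255, 0.4170, 0.6255, 0.2085).
q_1·a_2 = (-0.6255)·4 + 0.4170·(-2) + 0.6255·(-2) + 0.2085·1 = -4.3788.
u_2 = a_2 + 4.3788·q_1 = (1.2609, -0.1739, 0.7391, 1.9130).
‖u_2‖ = 2.4137, so q_2 = (0.5224, -0.0721, 0.3062, 0.7926).
q_1·a_3 = (-0.6255)·(-1) + 0.4170·(-3) + 0.6255·(-2) + 0.2085·(-1) = -2.0851; q_2·a_3 = 0.5224·(-1) + (-0.0721)·(-3) + 0.3062·(-2) + 0.7926·(-1) = -1.7112.
u_3 = a_3 + 2.0851·q_1 + 1.7112·q_2 = (-1.4104, -2.2537, -0.1716, 0.7910).
‖u_3‖ = 2.7792, so q_3 = (-0.5075, -0.8109, -0.0618, 0.2846).
Qᵀb = (0.8341, -1.3870, -3.1068).
Back-substitute: x_3 = -3.1068/2.7792 = -1.1179.
x_2 = (-1.3870 + 1.7112·(-1.1179))/2.4137 = -1.3671.
x_1 = (0.8341 + 4.3788·(-1.3671) + 2.0851·(-1.1179))/4.7958 = -1.5604.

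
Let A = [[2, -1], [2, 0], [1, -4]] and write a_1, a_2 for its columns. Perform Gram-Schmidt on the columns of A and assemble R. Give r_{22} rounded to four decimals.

r_{22} = 3.6056

a_1 = (2, 2, 1); ‖a_1‖ = 3.0000, so q_1 = (0.6667, 0.6667, 0.3333).
q_1·a_2 = 0.6667·(-1) + 0.6667·0 + 0.3333·(-4) = -2.0000.
u_2 = a_2 + 2.0000·q_1 = (0.3333, 1.3333, -3.3333).
r_{22} = ‖u_2‖ = 3.6056.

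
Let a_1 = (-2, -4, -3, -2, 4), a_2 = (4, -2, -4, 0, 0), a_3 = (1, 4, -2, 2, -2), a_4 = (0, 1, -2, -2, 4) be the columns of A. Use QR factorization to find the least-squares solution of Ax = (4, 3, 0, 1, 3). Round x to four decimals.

e_1 = a_1/‖a_1‖ = (-2, -4, -3, -2, 4)/7.0000 = (-0.2857, -0.5714, -0.4286, -0.2857, 0.5714).
r_{12} = e_1·a_2 = 1.7143.
u_2 = a_2 − 1.7143·e_1 = (4.4898, -1.0204, -3.2653, 0.4898, -0.9796).
‖u_2‖ = 5.7499, so e_2 = (0.7808, -0.1775, -0.5679, 0.0852, -0.1704).
r_{13} = e_1·a_3 = -3.4286; r_{23} = e_2·a_3 = 1.7179.
u_3 = a_3 + 3.4286·e_1 − 1.7179·e_2 = (-1.3210, 2.3457, -2.4938, 0.8741, 0.2519).
‖u_3‖ = 3.7807, so e_3 = (-0.3494, 0.6204, -0.6596, 0.2312, 0.0666).
r_{14} = e_1·a_4 = 3.1429; r_{24} = e_2·a_4 = 0.1065; r_{34} = e_3·a_4 = 1.7437.
u_4 = a_4 − 3.1429·e_1 − 0.1065·e_2 − 1.7437·e_3 = (1.4241, 1.7329, 0.5576, -1.5143, 2.1061).
‖u_4‖ = 3.4743, so e_4 = (0.4099, 0.4988, 0.1605, -0.4358, 0.6062).
Qᵀb = (-1.4286, 2.1651, 0.8947, 4.5187).
Back-substitute: x_4 = 4.5187/3.4743 = 1.3006.
x_3 = (0.8947 − 1.7437·1.3006)/3.7807 = -0.3632.
x_2 = (2.1651 − 1.7179·(-0.3632) − 0.1065·1.3006)/5.7499 = 0.4610.
x_1 = (-1.4286 − 1.7143·0.4610 + 3.4286·(-0.3632) − 3.1429·1.3006)/7.0000 = -1.0788.

x = (-1.0788, 0.4610, -0.3632, 1.3006)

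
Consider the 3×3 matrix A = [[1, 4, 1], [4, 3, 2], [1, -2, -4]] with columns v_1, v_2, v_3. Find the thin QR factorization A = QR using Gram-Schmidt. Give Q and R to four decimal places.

v_1 = (1, 4, 1); ‖v_1‖ = 4.2426, so e_1 = (0.2357, 0.9428, 0.2357).
e_1·v_2 = 0.2357·4 + 0.9428·3 + 0.2357·(-2) = 3.2998.
u_2 = v_2 − 3.2998·e_1 = (3.2222, -0.1111, -2.7778).
‖u_2‖ = 4.2557, so e_2 = (0.7572, -0.0261, -0.6527).
e_1·v_3 = 0.2357·1 + 0.9428·2 + 0.2357·(-4) = 1.1785; e_2·v_3 = 0.7572·1 + (-0.0261)·2 + (-0.6527)·(-4) = 3.3158.
u_3 = v_3 − 1.1785·e_1 − 3.3158·e_2 = (-1.7883, 0.9755, -2.1135).
‖u_3‖ = 2.9354, so e_3 = (-0.6092, 0.3323, -0.7200).

Q = [[0.2357, 0.7572, -0.6092], [0.9428, -0.0261, 0.3323], [0.2357, -0.6527, -0.7200]], R = [[4.2426, 3.2998, 1.1785], [0.0000, 4.2557, 3.3158], [0.0000, 0.0000, 2.9354]]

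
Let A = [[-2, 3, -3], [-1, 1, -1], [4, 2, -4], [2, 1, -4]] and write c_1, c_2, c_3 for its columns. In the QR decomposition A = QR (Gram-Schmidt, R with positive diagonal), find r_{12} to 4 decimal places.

e_1 = c_1/‖c_1‖ = (-2, -1, 4, 2)/5.0000 = (-0.4000, -0.2000, 0.8000, 0.4000).
r_{12} = e_1·c_2 = 0.6000.

r_{12} = 0.6000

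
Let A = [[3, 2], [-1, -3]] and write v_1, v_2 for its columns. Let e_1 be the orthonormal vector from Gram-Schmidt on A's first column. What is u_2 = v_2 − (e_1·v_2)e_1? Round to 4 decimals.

u_2 = (-0.7000, -2.1000)

e_1 = v_1/‖v_1‖ = (3, -1)/3.1623 = (0.9487, -0.3162).
r_{12} = e_1·v_2 = 2.8460.
u_2 = v_2 − 2.8460·e_1 = (-0.7000, -2.1000).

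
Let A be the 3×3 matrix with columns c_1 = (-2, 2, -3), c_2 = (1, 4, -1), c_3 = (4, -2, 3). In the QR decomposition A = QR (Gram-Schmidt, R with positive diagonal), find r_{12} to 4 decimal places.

c_1 = (-2, 2, -3); ‖c_1‖ = 4.1231, so e_1 = (-0.4851, 0.4851, -0.7276).
r_{12} = e_1·c_2 = 2.1828.

r_{12} = 2.1828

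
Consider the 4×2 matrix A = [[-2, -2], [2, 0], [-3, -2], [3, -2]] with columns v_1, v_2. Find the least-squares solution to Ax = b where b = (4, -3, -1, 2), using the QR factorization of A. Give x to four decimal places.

v_1 = (-2, 2, -3, 3); ‖v_1‖ = 5.0990, so e_1 = (-0.3922, 0.3922, -0.5883, 0.5883).
e_1·v_2 = (-0.3922)·(-2) + 0.3922·0 + (-0.5883)·(-2) + 0.5883·(-2) = 0.7845.
u_2 = v_2 − 0.7845·e_1 = (-1.6923, -0.3077, -1.5385, -2.4615).
‖u_2‖ = 3.3741, so e_2 = (-0.5016, -0.0912, -0.4560, -0.7295).
Qᵀb = (-0.9806, -2.7358).
Back-substitute: x_2 = -2.7358/3.3741 = -0.8108.
x_1 = (-0.9806 − 0.7845·(-0.8108))/5.0990 = -0.0676.

x = (-0.0676, -0.8108)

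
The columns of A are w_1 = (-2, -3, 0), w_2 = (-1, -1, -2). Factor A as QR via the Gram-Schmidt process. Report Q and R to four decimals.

Q = [[-0.5547, -0.1143], [-0.8321, 0.0762], [0.0000, -0.9905]], R = [[3.6056, 1.3868], [0.0000, 2.0191]]

w_1 = (-2, -3, 0); ‖w_1‖ = 3.6056, so q_1 = (-0.5547, -0.8321, 0.0000).
q_1·w_2 = (-0.5547)·(-1) + (-0.8321)·(-1) + 0.0000·(-2) = 1.3868.
u_2 = w_2 − 1.3868·q_1 = (-0.2308, 0.1538, -2.0000).
‖u_2‖ = 2.0191, so q_2 = (-0.1143, 0.0762, -0.9905).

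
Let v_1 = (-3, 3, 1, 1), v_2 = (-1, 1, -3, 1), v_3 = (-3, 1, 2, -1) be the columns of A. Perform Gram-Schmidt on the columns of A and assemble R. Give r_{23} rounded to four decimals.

r_{23} = -1.6733

e_1 = v_1/‖v_1‖ = (-3, 3, 1, 1)/4.4721 = (-0.6708, 0.6708, 0.2236, 0.2236).
r_{12} = e_1·v_2 = 0.8944.
u_2 = v_2 − 0.8944·e_1 = (-0.4000, 0.4000, -3.2000, 0.8000).
‖u_2‖ = 3.3466, so e_2 = (-0.1195, 0.1195, -0.9562, 0.2390).
r_{23} = e_2·v_3 = -1.6733.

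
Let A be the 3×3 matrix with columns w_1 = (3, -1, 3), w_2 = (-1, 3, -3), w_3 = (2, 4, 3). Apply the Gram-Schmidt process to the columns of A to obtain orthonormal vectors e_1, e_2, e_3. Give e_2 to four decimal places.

w_1 = (3, -1, 3); ‖w_1‖ = 4.3589, so e_1 = (0.6882, -0.2294, 0.6882).
e_1·w_2 = 0.6882·(-1) + (-0.2294)·3 + 0.6882·(-3) = -3.4412.
u_2 = w_2 + 3.4412·e_1 = (1.3684, 2.2105, -0.6316).
‖u_2‖ = 2.6754, so e_2 = (0.5115, 0.8262, -0.2361).

e_2 = (0.5115, 0.8262, -0.2361)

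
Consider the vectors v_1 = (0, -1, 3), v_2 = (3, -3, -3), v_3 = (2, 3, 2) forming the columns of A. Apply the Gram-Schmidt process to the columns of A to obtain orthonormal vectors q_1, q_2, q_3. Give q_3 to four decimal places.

q_1 = v_1/‖v_1‖ = (0, -1, 3)/3.1623 = (0.0000, -0.3162, 0.9487).
r_{12} = q_1·v_2 = -1.8974.
u_2 = v_2 + 1.8974·q_1 = (3.0000, -3.6000, -1.2000).
‖u_2‖ = 4.8374, so q_2 = (0.6202, -0.7442, -0.2481).
r_{13} = q_1·v_3 = 0.9487; r_{23} = q_2·v_3 = -1.4884.
u_3 = v_3 − 0.9487·q_1 + 1.4884·q_2 = (2.9231, 2.1923, 0.7308).
‖u_3‖ = 3.7262, so q_3 = (0.7845, 0.5883, 0.1961).

q_3 = (0.7845, 0.5883, 0.1961)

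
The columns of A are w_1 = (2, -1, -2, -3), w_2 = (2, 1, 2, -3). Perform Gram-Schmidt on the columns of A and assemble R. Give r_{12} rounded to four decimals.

r_{12} = 1.8856

q_1 = w_1/‖w_1‖ = (2, -1, -2, -3)/4.2426 = (0.4714, -0.2357, -0.4714, -0.7071).
r_{12} = q_1·w_2 = 1.8856.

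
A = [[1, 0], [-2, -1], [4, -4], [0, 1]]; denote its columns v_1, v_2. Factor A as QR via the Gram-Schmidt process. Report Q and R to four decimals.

Q = [[0.2182, 0.2265], [-0.4364, -0.7926], [0.8729, -0.4529], [0.0000, 0.3397]], R = [[4.5826, -3.0551], [0.0000, 2.9439]]

v_1 = (1, -2, 4, 0); ‖v_1‖ = 4.5826, so e_1 = (0.2182, -0.4364, 0.8729, 0.0000).
e_1·v_2 = 0.2182·0 + (-0.4364)·(-1) + 0.8729·(-4) + 0.0000·1 = -3.0551.
u_2 = v_2 + 3.0551·e_1 = (0.6667, -2.3333, -1.3333, 1.0000).
‖u_2‖ = 2.9439, so e_2 = (0.2265, -0.7926, -0.4529, 0.3397).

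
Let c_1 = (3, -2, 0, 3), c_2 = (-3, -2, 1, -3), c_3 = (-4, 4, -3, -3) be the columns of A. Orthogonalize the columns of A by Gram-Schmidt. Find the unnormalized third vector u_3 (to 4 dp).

u_3 = (-0.7000, -0.6000, -2.4000, 0.3000)

c_1 = (3, -2, 0, 3); ‖c_1‖ = 4.6904, so q_1 = (0.6396, -0.4264, 0.0000, 0.6396).
q_1·c_2 = 0.6396·(-3) + (-0.4264)·(-2) + 0.0000·1 + 0.6396·(-3) = -2.9848.
u_2 = c_2 + 2.9848·q_1 = (-1.0909, -3.2727, 1.0000, -1.0909).
‖u_2‖ = 3.7538, so q_2 = (-0.2906, -0.8718, 0.2664, -0.2906).
q_1·c_3 = 0.6396·(-4) + (-0.4264)·4 + 0.0000·(-3) + 0.6396·(-3) = -6.1828; q_2·c_3 = (-0.2906)·(-4) + (-0.8718)·4 + 0.2664·(-3) + (-0.2906)·(-3) = -2.2523.
u_3 = c_3 + 6.1828·q_1 + 2.2523·q_2 = (-0.7000, -0.6000, -2.4000, 0.3000).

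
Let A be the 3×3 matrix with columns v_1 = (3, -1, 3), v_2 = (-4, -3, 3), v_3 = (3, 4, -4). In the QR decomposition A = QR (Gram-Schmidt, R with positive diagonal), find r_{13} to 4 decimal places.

r_{13} = -1.6059

q_1 = v_1/‖v_1‖ = (3, -1, 3)/4.3589 = (0.6882, -0.2294, 0.6882).
r_{13} = q_1·v_3 = -1.6059.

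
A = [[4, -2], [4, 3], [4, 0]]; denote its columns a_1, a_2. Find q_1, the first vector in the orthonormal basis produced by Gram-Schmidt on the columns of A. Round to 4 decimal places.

q_1 = (0.5774, 0.5774, 0.5774)

a_1 = (4, 4, 4); ‖a_1‖ = 6.9282, so q_1 = (0.5774, 0.5774, 0.5774).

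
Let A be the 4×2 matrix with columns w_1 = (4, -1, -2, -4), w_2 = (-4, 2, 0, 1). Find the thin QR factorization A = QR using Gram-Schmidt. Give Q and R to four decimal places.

Q = [[0.6576, -0.5763], [-0.1644, 0.4994], [-0.3288, -0.4226], [-0.6576, -0.4898]], R = [[6.0828, -3.6168], [0.0000, 2.8141]]

e_1 = w_1/‖w_1‖ = (4, -1, -2, -4)/6.0828 = (0.6576, -0.1644, -0.3288, -0.6576).
r_{12} = e_1·w_2 = -3.6168.
u_2 = w_2 + 3.6168·e_1 = (-1.6216, 1.4054, -1.1892, -1.3784).
‖u_2‖ = 2.8141, so e_2 = (-0.5763, 0.4994, -0.4226, -0.4898).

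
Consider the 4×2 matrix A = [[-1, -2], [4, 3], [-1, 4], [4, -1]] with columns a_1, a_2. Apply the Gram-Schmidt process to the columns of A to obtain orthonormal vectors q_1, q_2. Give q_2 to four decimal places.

a_1 = (-1, 4, -1, 4); ‖a_1‖ = 5.8310, so q_1 = (-0.1715, 0.6860, -0.1715, 0.6860).
q_1·a_2 = (-0.1715)·(-2) + 0.6860·3 + (-0.1715)·4 + 0.6860·(-1) = 1.0290.
u_2 = a_2 − 1.0290·q_1 = (-1.8235, 2.2941, 4.1765, -1.7059).
‖u_2‖ = 5.3797, so q_2 = (-0.3390, 0.4264, 0.7763, -0.3171).

q_2 = (-0.3390, 0.4264, 0.7763, -0.3171)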